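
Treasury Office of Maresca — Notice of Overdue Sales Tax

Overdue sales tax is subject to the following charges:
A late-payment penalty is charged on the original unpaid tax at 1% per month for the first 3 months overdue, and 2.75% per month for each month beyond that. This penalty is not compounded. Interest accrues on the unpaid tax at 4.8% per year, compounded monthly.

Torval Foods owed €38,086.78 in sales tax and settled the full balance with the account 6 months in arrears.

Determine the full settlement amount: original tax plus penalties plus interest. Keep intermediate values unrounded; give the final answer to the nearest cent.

€43,294.82

Penalty, months 1–3: 3 × 1% × €38,086.78 = €1,142.60…
Penalty, months 4–6: 3 × 2.75% × €38,086.78 = €3,142.16…
Interest (4.8%/yr ÷ 12 = 0.4%/month): €38,086.78 × ((1 + 0.004)^6 − 1) = €923.2724…
Total = €38,086.78 + €4,284.7628… + €923.2724… = €43,294.82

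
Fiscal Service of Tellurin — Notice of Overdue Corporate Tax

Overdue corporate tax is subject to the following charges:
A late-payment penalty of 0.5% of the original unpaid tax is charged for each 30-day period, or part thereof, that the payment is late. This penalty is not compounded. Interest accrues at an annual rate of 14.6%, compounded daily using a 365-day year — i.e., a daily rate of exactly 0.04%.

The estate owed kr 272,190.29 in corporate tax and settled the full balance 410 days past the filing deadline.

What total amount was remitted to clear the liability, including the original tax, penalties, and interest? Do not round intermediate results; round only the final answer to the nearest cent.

kr 339,741.30

Penalty periods: ⌈410/30⌉ = 14; penalty = 14 × 0.5% × kr 272,190.29 = kr 19,053.32…
Interest: kr 272,190.29 × ((1 + 0.0004)^410 − 1) = kr 272,190.29 × 0.17817568… = kr 48,497.6902…
Total = kr 272,190.29 + kr 19,053.3203 + kr 48,497.6902… = kr 339,741.30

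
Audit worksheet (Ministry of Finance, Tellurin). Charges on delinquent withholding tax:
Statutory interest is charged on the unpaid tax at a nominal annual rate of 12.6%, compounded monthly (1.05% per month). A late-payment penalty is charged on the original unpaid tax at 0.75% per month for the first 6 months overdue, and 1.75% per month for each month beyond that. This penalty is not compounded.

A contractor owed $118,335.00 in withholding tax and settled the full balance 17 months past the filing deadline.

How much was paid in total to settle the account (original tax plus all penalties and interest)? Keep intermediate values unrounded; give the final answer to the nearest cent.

Penalty, months 1–6: 6 × 0.75% × $118,335.00 = $5,325.08…
Penalty, months 7–17: 11 × 1.75% × $118,335.00 = $22,779.49…
Interest: $118,335.00 × ((1 + 0.0105)^17 − 1) = $118,335.00 × 0.1943109… = $22,993.7828…
Total = $118,335.00 + $28,104.5625 + $22,993.7828… = $169,433.35

$169,433.35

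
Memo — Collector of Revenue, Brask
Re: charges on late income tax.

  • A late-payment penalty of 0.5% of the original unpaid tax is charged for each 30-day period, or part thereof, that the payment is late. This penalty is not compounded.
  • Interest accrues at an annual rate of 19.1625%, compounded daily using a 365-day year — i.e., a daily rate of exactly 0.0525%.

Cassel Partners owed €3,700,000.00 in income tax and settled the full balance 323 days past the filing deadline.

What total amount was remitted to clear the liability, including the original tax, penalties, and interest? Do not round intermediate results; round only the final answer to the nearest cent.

€4,587,069.39

Penalty periods: ⌈323/30⌉ = 11; penalty = 11 × 0.5% × €3,700,000.00 = €203,500.00
Interest: €3,700,000.00 × ((1 + 0.000525)^323 − 1) = €3,700,000.00 × 0.18474848… = €683,569.3902…
Total = €3,700,000.00 + €203,500.0000 + €683,569.3902… = €4,587,069.39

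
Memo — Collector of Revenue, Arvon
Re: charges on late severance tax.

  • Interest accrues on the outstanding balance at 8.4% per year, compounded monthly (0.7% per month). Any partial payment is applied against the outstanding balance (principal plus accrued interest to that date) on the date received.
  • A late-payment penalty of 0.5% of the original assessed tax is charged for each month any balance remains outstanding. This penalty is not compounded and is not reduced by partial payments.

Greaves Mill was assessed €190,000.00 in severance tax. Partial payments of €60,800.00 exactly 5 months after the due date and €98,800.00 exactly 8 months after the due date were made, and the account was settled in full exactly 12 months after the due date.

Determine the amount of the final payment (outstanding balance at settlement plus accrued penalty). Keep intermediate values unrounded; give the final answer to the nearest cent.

€52,550.94

Balance at month 5: €190,000.0000 × (1 + 0.007)^5 = €196,743.7540…
After €60,800.00 payment: €196,743.7540… − €60,800.00 = €135,943.7540…
Balance at month 8: €135,943.7540… × (1 + 0.007)^3 = €138,818.6032…
After €98,800.00 payment: €138,818.6032… − €98,800.00 = €40,018.6032…
Balance at month 12: €40,018.6032… × (1 + 0.007)^4 = €41,150.9445…
Penalty: 12 × 0.5% × €190,000.00 = €11,400.00
Final settlement = outstanding balance + penalty = €41,150.9445… + €11,400.00 = €52,550.94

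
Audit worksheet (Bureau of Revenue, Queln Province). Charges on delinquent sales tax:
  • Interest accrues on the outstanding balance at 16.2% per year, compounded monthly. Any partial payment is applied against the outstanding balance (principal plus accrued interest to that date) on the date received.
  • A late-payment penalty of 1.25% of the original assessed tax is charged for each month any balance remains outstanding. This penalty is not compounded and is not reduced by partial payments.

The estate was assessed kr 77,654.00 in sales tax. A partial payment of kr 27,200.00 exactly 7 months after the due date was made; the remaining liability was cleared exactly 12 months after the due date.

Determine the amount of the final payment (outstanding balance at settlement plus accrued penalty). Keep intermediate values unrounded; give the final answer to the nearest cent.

kr 73,773.20

Monthly rate = 16.2% ÷ 12 = 1.35%
Balance at month 7: kr 77,654.0000 × (1 + 0.0135)^7 = kr 85,296.2823…
After kr 27,200.00 payment: kr 85,296.2823… − kr 27,200.00 = kr 58,096.2823…
Balance at month 12: kr 58,096.2823… × (1 + 0.0135)^5 = kr 62,125.1009…
Penalty: 12 × 1.25% × kr 77,654.00 = kr 11,648.10
Final settlement = outstanding balance + penalty = kr 62,125.1009… + kr 11,648.10 = kr 73,773.20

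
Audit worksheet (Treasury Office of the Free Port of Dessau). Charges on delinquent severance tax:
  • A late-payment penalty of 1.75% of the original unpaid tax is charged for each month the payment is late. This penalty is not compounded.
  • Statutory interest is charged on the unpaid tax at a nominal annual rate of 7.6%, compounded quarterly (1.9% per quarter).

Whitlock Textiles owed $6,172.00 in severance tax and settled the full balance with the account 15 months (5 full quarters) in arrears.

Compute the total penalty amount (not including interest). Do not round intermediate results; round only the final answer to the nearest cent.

$1,620.15

Late-payment penalty: 15 × 1.75% × $6,172.00 = $1,620.15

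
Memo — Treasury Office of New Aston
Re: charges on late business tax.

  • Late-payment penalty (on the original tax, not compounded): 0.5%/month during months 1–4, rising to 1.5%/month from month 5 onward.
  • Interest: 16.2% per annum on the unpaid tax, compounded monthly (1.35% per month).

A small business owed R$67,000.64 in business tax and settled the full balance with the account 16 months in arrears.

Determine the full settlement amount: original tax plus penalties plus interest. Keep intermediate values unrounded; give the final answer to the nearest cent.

R$96,434.71

Penalty, months 1–4: 4 × 0.5% × R$67,000.64 = R$1,340.01…
Penalty, months 5–16: 12 × 1.5% × R$67,000.64 = R$12,060.12…
Interest: R$67,000.64 × ((1 + 0.0135)^16 − 1) = R$67,000.64 × 0.2393103… = R$16,033.9412…
Total = R$67,000.64 + R$13,400.1280 + R$16,033.9412… = R$96,434.71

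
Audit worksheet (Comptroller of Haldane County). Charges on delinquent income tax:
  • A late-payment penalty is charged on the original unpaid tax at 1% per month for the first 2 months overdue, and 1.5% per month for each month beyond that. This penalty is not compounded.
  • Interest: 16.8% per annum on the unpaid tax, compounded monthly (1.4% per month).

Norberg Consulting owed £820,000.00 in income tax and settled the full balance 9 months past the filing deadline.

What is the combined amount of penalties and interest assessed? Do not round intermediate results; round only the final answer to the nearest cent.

£211,798.95

Penalty, months 1–2: 2 × 1% × £820,000.00 = £16,400.00
Penalty, months 3–9: 7 × 1.5% × £820,000.00 = £86,100.00
Interest: £820,000.00 × ((1 + 0.014)^9 − 1) = £820,000.00 × 0.1332914… = £109,298.9520…
Penalties + interest = £102,500.0000 + £109,298.9520… = £211,798.95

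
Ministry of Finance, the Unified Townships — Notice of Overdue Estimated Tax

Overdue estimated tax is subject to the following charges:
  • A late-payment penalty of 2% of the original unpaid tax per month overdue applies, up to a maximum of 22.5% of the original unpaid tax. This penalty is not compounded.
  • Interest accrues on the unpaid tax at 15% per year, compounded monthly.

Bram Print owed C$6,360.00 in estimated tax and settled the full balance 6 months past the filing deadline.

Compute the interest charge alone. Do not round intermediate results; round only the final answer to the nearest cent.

Interest (15%/yr ÷ 12 = 1.25%/month): C$6,360.00 × ((1 + 0.0125)^6 − 1) = C$492.1570…

C$492.16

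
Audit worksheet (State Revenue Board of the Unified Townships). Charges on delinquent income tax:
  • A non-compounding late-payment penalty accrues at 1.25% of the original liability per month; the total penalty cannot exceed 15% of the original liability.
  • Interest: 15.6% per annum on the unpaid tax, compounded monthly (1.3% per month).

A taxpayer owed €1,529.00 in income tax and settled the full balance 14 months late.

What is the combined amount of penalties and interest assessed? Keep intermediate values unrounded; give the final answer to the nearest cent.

€532.41

Penalty (uncapped): 14 × 1.25% × €1,529.00 = €267.58…; cap = 15% × €1,529.00 = €229.35 → penalty = €229.35
Interest: €1,529.00 × ((1 + 0.013)^14 − 1) = €1,529.00 × 0.1982081… = €303.0601…
Penalties + interest = €229.3500 + €303.0601… = €532.41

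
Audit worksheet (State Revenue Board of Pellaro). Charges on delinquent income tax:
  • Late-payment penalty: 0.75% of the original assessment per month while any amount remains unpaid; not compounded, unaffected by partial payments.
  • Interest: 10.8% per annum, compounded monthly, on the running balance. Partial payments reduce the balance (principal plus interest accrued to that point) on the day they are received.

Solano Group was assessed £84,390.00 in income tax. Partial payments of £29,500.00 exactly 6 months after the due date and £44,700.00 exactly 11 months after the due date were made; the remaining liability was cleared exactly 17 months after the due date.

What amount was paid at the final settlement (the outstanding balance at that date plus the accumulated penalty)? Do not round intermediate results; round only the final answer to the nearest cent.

£29,309.92

Monthly rate = 10.8% ÷ 12 = 0.9%
Balance at month 6: £84,390.0000 × (1 + 0.009)^6 = £89,050.8326…
After £29,500.00 payment: £89,050.8326… − £29,500.00 = £59,550.8326…
Balance at month 11: £59,550.8326… × (1 + 0.009)^5 = £62,279.2923…
After £44,700.00 payment: £62,279.2923… − £44,700.00 = £17,579.2923…
Balance at month 17: £17,579.2923… × (1 + 0.009)^6 = £18,550.1910…
Penalty: 17 × 0.75% × £84,390.00 = £10,759.73…
Final settlement = outstanding balance + penalty = £18,550.1910… + £10,759.73… = £29,309.92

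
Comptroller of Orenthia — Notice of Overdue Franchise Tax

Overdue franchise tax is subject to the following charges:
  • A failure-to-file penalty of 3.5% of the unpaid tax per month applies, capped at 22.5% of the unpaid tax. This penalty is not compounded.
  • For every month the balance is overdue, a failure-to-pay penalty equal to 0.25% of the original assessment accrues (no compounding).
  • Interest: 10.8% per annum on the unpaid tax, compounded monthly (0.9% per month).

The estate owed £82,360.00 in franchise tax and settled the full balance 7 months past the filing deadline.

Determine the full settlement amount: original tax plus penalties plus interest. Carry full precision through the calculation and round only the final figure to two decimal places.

Failure-to-file: 7 × 3.5% × £82,360.00 = £20,178.20, capped at 22.5% × £82,360.00 = £18,531.00
Failure-to-pay penalty: 7 × 0.25% × £82,360.00 = £1,441.30
Interest: £82,360.00 × ((1 + 0.009)^7 − 1) = £82,360.00 × 0.0647267… = £5,330.8948…
Total = £82,360.00 + £19,972.3000 + £5,330.8948… = £107,663.19

£107,663.19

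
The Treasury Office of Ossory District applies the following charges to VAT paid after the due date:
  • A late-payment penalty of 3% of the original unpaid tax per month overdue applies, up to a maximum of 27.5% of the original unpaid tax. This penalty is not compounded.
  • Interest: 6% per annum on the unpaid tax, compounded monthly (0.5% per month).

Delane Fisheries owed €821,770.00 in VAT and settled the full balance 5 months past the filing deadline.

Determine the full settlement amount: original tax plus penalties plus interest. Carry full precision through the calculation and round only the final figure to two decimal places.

Penalty: 5 × 3% × €821,770.00 = €123,265.50 (below the 27.5% cap of €225,986.75)
Interest: €821,770.00 × ((1 + 0.005)^5 − 1) = €821,770.00 × 0.0252513… = €20,750.7223…
Total = €821,770.00 + €123,265.5000 + €20,750.7223… = €965,786.22

€965,786.22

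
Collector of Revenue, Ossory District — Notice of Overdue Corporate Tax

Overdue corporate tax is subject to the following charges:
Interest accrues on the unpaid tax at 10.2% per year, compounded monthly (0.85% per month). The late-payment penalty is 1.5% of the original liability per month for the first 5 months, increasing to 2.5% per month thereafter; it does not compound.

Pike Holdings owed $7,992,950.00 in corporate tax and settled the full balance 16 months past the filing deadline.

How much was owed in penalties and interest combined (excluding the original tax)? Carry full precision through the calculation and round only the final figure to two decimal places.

Penalty, months 1–5: 5 × 1.5% × $7,992,950.00 = $599,471.25
Penalty, months 6–16: 11 × 2.5% × $7,992,950.00 = $2,198,061.25
Interest: $7,992,950.00 × ((1 + 0.0085)^16 − 1) = $7,992,950.00 × 0.1450236… = $1,159,166.4426…
Penalties + interest = $2,797,532.5000 + $1,159,166.4426… = $3,956,698.94

$3,956,698.94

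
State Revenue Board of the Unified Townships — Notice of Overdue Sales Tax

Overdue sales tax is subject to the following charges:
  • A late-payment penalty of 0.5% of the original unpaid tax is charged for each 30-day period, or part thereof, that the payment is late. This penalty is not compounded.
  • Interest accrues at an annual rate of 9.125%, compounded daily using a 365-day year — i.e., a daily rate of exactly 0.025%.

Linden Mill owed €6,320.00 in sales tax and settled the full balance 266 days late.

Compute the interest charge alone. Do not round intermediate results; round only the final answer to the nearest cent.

€434.51

Interest: €6,320.00 × ((1 + 0.00025)^266 − 1) = €6,320.00 × 0.06875208… = €434.5132…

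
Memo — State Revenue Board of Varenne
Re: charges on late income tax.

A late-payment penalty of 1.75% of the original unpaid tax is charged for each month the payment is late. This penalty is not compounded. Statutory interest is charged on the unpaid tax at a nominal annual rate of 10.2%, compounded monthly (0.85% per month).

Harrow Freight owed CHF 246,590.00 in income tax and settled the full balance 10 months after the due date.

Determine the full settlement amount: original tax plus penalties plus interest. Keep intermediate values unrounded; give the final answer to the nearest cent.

CHF 311,523.57

Late-payment penalty = 1.75% × CHF 246,590.00 × 10 mo = CHF 43,153.25
Interest: CHF 246,590.00 × ((1 + 0.0085)^10 − 1) = CHF 246,590.00 × 0.0883261… = CHF 21,780.3213…
Total = CHF 246,590.00 + CHF 43,153.2500 + CHF 21,780.3213… = CHF 311,523.57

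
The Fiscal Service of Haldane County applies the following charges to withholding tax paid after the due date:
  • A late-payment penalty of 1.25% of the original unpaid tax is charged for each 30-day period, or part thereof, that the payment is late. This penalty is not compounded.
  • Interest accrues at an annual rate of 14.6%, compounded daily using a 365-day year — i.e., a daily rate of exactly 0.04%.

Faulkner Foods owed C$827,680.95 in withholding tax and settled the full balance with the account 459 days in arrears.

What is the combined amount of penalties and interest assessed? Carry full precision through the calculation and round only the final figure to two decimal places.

Penalty periods: ⌈459/30⌉ = 16; penalty = 16 × 1.25% × C$827,680.95 = C$165,536.19
Interest: C$827,680.95 × ((1 + 0.0004)^459 − 1) = C$827,680.95 × 0.20149101… = C$166,770.2665…
Penalties + interest = C$165,536.1900 + C$166,770.2665… = C$332,306.46

C$332,306.46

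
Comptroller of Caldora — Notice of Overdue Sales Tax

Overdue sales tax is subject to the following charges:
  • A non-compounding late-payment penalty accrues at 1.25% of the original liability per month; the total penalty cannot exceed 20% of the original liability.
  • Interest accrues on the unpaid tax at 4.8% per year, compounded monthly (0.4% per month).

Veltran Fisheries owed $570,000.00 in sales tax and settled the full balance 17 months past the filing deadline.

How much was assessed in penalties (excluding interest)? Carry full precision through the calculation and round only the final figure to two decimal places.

$114,000.00

Penalty (uncapped): 17 × 1.25% × $570,000.00 = $121,125.00; cap = 20% × $570,000.00 = $114,000.00 → penalty = $114,000.00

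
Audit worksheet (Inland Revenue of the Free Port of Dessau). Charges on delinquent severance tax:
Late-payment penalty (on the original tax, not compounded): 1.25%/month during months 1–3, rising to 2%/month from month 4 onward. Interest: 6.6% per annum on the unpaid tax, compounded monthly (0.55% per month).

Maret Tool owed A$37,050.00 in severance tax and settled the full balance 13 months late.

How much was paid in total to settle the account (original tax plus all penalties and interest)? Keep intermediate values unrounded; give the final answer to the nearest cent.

A$48,587.66

Penalty, months 1–3: 3 × 1.25% × A$37,050.00 = A$1,389.38…
Penalty, months 4–13: 10 × 2% × A$37,050.00 = A$7,410.00
Interest: A$37,050.00 × ((1 + 0.0055)^13 − 1) = A$37,050.00 × 0.0739077… = A$2,738.2819…
Total = A$37,050.00 + A$8,799.3750 + A$2,738.2819… = A$48,587.66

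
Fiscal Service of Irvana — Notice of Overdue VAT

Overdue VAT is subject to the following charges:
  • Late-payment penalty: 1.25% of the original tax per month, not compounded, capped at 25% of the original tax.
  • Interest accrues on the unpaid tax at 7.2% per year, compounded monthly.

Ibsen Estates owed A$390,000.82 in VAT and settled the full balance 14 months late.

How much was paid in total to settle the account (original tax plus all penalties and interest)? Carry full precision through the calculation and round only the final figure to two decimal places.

A$492,319.85

Penalty: 14 × 1.25% × A$390,000.82 = A$68,250.14… (below the 25% cap of A$97,500.21…)
Interest (7.2%/yr ÷ 12 = 0.6%/month): A$390,000.82 × ((1 + 0.006)^14 − 1) = A$34,068.8871…
Total = A$390,000.82 + A$68,250.1435 + A$34,068.8871… = A$492,319.85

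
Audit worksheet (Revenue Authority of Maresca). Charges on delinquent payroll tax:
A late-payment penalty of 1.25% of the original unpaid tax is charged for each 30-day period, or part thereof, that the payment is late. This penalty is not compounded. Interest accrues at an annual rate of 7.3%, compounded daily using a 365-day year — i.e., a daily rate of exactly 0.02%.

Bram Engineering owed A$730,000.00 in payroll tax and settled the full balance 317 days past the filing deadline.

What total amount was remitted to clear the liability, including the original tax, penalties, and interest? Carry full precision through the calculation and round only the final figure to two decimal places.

Penalty periods: ⌈317/30⌉ = 11; penalty = 11 × 1.25% × A$730,000.00 = A$100,375.00
Interest: A$730,000.00 × ((1 + 0.0002)^317 − 1) = A$730,000.00 × 0.06544618… = A$47,775.7122…
Total = A$730,000.00 + A$100,375.0000 + A$47,775.7122… = A$878,150.71

A$878,150.71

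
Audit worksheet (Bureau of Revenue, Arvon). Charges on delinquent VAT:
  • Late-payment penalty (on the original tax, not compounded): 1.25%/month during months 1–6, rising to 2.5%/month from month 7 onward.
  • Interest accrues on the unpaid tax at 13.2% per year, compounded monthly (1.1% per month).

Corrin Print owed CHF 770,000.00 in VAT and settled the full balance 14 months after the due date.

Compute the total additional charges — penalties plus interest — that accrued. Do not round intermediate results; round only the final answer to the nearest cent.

CHF 339,193.06

Penalty, months 1–6: 6 × 1.25% × CHF 770,000.00 = CHF 57,750.00
Penalty, months 7–14: 8 × 2.5% × CHF 770,000.00 = CHF 154,000.00
Interest: CHF 770,000.00 × ((1 + 0.011)^14 − 1) = CHF 770,000.00 × 0.1655105… = CHF 127,443.0599…
Penalties + interest = CHF 211,750.0000 + CHF 127,443.0599… = CHF 339,193.06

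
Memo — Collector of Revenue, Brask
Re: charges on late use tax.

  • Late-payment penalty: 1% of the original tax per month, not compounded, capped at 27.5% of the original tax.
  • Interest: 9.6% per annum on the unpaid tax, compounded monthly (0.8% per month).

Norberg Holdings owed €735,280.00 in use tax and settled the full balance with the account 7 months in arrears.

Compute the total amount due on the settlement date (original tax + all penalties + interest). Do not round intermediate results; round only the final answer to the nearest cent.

€828,926.78

Penalty: 7 × 1% × €735,280.00 = €51,469.60 (below the 27.5% cap of €202,202.00)
Interest: €735,280.00 × ((1 + 0.008)^7 − 1) = €735,280.00 × 0.0573621… = €42,177.1785…
Total = €735,280.00 + €51,469.6000 + €42,177.1785… = €828,926.78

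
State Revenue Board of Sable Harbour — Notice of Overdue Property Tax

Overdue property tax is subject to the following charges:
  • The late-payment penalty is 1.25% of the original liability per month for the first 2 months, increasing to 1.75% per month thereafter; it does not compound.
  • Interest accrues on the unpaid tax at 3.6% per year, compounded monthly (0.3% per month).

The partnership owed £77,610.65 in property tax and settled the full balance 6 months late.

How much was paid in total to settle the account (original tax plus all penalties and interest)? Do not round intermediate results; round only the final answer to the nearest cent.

Penalty, months 1–2: 2 × 1.25% × £77,610.65 = £1,940.27…
Penalty, months 3–6: 4 × 1.75% × £77,610.65 = £5,432.75…
Interest: £77,610.65 × ((1 + 0.003)^6 − 1) = £77,610.65 × 0.0181355… = £1,407.5111…
Total = £77,610.65 + £7,373.0118… + £1,407.5111… = £86,391.17

£86,391.17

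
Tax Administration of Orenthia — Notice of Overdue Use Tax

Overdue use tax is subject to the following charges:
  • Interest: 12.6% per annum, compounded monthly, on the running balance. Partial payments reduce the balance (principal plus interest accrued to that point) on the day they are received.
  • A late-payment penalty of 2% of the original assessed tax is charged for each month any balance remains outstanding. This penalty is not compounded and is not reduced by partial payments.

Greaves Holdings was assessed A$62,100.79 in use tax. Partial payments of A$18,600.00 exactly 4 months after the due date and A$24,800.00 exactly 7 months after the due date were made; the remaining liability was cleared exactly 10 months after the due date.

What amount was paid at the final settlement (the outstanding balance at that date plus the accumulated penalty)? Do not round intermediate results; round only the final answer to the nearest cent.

Monthly rate = 12.6% ÷ 12 = 1.05%
Balance at month 4: A$62,100.7900 × (1 + 0.0105)^4 = A$64,750.3912…
After A$18,600.00 payment: A$64,750.3912… − A$18,600.00 = A$46,150.3912…
Balance at month 7: A$46,150.3912… × (1 + 0.0105)^3 = A$47,619.4462…
After A$24,800.00 payment: A$47,619.4462… − A$24,800.00 = A$22,819.4462…
Balance at month 10: A$22,819.4462… × (1 + 0.0105)^3 = A$23,545.8327…
Penalty: 10 × 2% × A$62,100.79 = A$12,420.16…
Final settlement = outstanding balance + penalty = A$23,545.8327… + A$12,420.16… = A$35,965.99

A$35,965.99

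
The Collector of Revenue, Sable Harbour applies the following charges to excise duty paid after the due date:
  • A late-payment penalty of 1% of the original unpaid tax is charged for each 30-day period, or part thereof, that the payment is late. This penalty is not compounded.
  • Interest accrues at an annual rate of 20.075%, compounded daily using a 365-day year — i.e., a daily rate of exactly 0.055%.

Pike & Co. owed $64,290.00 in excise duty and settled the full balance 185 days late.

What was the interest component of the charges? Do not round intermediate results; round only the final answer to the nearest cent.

Interest: $64,290.00 × ((1 + 0.00055)^185 − 1) = $64,290.00 × 0.10707569… = $6,883.8964…

$6,883.90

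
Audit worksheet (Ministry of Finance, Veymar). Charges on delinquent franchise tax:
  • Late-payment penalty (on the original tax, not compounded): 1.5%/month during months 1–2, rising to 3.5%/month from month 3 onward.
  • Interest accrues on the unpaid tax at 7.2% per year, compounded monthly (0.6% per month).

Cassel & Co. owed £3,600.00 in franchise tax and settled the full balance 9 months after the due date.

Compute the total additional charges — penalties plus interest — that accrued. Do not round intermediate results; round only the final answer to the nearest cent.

£1,189.13

Penalty, months 1–2: 2 × 1.5% × £3,600.00 = £108.00
Penalty, months 3–9: 7 × 3.5% × £3,600.00 = £882.00
Interest: £3,600.00 × ((1 + 0.006)^9 − 1) = £3,600.00 × 0.0553143… = £199.1315…
Penalties + interest = £990.0000 + £199.1315… = £1,189.13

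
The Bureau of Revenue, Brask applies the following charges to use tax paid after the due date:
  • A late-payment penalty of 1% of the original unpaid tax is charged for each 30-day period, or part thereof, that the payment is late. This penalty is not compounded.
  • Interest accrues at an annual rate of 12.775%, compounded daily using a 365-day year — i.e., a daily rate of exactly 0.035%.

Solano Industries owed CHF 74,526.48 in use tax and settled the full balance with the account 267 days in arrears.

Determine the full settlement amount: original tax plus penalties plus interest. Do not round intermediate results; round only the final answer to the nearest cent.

CHF 88,532.82

Penalty periods: ⌈267/30⌉ = 9; penalty = 9 × 1% × CHF 74,526.48 = CHF 6,707.38…
Interest: CHF 74,526.48 × ((1 + 0.00035)^267 − 1) = CHF 74,526.48 × 0.09793775… = CHF 7,298.9560…
Total = CHF 74,526.48 + CHF 6,707.3832 + CHF 7,298.9560… = CHF 88,532.82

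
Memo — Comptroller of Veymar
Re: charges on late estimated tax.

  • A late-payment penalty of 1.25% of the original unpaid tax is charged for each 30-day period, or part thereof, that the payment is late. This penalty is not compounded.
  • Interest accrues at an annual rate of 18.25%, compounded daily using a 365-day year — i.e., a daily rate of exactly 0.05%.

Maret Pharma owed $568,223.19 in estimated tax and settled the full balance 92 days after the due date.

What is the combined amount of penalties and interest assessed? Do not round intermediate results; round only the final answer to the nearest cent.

Penalty periods: ⌈92/30⌉ = 4; penalty = 4 × 1.25% × $568,223.19 = $28,411.16…
Interest: $568,223.19 × ((1 + 0.0005)^92 − 1) = $568,223.19 × 0.04706237… = $26,741.9321…
Penalties + interest = $28,411.1595 + $26,741.9321… = $55,153.09

$55,153.09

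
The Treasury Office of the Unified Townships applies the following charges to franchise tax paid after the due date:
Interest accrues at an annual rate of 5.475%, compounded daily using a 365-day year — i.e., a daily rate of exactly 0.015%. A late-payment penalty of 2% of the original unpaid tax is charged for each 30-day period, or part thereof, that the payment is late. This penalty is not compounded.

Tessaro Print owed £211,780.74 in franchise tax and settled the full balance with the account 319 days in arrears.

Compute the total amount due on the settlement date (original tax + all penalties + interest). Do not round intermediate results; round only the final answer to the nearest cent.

Penalty periods: ⌈319/30⌉ = 11; penalty = 11 × 2% × £211,780.74 = £46,591.76…
Interest: £211,780.74 × ((1 + 0.00015)^319 − 1) = £211,780.74 × 0.04900953… = £10,379.2740…
Total = £211,780.74 + £46,591.7628 + £10,379.2740… = £268,751.78

£268,751.78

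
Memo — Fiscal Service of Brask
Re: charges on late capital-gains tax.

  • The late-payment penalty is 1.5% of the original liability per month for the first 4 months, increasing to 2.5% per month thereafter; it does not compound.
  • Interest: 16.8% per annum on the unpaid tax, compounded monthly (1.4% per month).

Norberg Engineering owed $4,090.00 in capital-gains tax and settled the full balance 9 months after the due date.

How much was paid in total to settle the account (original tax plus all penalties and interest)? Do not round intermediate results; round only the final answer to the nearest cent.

$5,391.81

Penalty, months 1–4: 4 × 1.5% × $4,090.00 = $245.40
Penalty, months 5–9: 5 × 2.5% × $4,090.00 = $511.25
Interest: $4,090.00 × ((1 + 0.014)^9 − 1) = $4,090.00 × 0.1332914… = $545.1618…
Total = $4,090.00 + $756.6500 + $545.1618… = $5,391.81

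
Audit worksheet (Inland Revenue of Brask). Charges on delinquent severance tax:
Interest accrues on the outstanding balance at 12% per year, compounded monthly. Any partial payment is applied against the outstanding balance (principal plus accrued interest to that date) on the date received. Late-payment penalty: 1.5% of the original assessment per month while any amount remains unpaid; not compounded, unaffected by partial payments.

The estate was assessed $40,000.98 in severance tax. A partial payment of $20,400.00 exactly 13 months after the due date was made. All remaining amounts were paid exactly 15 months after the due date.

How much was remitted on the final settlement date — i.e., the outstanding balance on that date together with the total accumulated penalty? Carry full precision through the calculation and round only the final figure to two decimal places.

Monthly rate = 12% ÷ 12 = 1%
Balance at month 13: $40,000.9800 × (1 + 0.01)^13 = $45,524.8465…
After $20,400.00 payment: $45,524.8465… − $20,400.00 = $25,124.8465…
Balance at month 15: $25,124.8465… × (1 + 0.01)^2 = $25,629.8560…
Penalty: 15 × 1.5% × $40,000.98 = $9,000.22…
Final settlement = outstanding balance + penalty = $25,629.8560… + $9,000.22… = $34,630.08

$34,630.08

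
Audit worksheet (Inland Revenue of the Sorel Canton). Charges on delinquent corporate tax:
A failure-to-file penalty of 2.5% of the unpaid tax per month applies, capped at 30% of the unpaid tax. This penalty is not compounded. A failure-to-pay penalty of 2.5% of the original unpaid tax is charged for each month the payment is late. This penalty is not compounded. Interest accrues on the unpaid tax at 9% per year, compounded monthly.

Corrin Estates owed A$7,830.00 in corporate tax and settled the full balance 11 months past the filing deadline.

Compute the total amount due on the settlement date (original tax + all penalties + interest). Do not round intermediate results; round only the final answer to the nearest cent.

A$12,807.25

Failure-to-file: 11 × 2.5% × A$7,830.00 = A$2,153.25 (under the 30% cap)
Failure-to-pay penalty = 2.5% × A$7,830.00 × 11 mo = A$2,153.25
Interest (9%/yr ÷ 12 = 0.75%/month): A$7,830.00 × ((1 + 0.0075)^11 − 1) = A$670.7524…
Total = A$7,830.00 + A$4,306.5000 + A$670.7524… = A$12,807.25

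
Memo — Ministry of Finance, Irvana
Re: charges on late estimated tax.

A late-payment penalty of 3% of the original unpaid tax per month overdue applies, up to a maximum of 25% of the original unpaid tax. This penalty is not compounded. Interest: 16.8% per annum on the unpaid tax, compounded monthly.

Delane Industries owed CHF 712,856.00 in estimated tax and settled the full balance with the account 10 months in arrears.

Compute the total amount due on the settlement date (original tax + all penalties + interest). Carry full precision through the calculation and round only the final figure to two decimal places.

Penalty (uncapped): 10 × 3% × CHF 712,856.00 = CHF 213,856.80; cap = 25% × CHF 712,856.00 = CHF 178,214.00 → penalty = CHF 178,214.00
Interest (16.8%/yr ÷ 12 = 1.4%/month): CHF 712,856.00 × ((1 + 0.014)^10 − 1) = CHF 106,327.8078…
Total = CHF 712,856.00 + CHF 178,214.0000 + CHF 106,327.8078… = CHF 997,397.81

CHF 997,397.81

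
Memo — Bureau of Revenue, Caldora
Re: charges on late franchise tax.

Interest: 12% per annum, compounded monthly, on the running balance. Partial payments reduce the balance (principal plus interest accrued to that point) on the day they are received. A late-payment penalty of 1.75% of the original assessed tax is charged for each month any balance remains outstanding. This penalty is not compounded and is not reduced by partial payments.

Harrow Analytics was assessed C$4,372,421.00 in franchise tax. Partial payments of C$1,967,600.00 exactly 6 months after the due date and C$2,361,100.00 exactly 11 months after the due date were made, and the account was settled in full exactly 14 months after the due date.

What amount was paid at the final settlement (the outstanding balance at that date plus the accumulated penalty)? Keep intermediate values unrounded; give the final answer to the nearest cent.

Monthly rate = 12% ÷ 12 = 1%
Balance at month 6: C$4,372,421.0000 × (1 + 0.01)^6 = C$4,641,412.9984…
After C$1,967,600.00 payment: C$4,641,412.9984… − C$1,967,600.00 = C$2,673,812.9984…
Balance at month 11: C$2,673,812.9984… × (1 + 0.01)^5 = C$2,810,204.3334…
After C$2,361,100.00 payment: C$2,810,204.3334… − C$2,361,100.00 = C$449,104.3334…
Balance at month 14: C$449,104.3334… × (1 + 0.01)^3 = C$462,712.6438…
Penalty: 14 × 1.75% × C$4,372,421.00 = C$1,071,243.15…
Final settlement = outstanding balance + penalty = C$462,712.6438… + C$1,071,243.15… = C$1,533,955.79

C$1,533,955.79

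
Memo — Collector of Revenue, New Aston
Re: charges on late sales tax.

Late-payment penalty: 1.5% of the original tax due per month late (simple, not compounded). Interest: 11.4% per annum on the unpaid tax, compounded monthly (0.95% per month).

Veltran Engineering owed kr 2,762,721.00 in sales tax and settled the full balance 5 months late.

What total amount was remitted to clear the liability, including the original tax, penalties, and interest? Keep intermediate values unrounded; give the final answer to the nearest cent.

kr 3,103,671.48

Late-payment penalty: 5 × 1.5% × kr 2,762,721.00 = kr 207,204.08…
Interest: kr 2,762,721.00 × ((1 + 0.0095)^5 − 1) = kr 2,762,721.00 × 0.0484111… = kr 133,746.4028…
Total = kr 2,762,721.00 + kr 207,204.0750 + kr 133,746.4028… = kr 3,103,671.48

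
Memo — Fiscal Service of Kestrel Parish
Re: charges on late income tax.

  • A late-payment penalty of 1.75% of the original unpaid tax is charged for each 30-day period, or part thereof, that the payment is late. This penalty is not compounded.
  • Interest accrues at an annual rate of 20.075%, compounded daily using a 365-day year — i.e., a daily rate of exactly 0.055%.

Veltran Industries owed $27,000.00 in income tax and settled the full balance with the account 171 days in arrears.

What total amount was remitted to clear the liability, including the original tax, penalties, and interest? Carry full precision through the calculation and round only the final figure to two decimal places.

$32,496.83

Penalty periods: ⌈171/30⌉ = 6; penalty = 6 × 1.75% × $27,000.00 = $2,835.00
Interest: $27,000.00 × ((1 + 0.00055)^171 − 1) = $27,000.00 × 0.09858627… = $2,661.8293…
Total = $27,000.00 + $2,835.0000 + $2,661.8293… = $32,496.83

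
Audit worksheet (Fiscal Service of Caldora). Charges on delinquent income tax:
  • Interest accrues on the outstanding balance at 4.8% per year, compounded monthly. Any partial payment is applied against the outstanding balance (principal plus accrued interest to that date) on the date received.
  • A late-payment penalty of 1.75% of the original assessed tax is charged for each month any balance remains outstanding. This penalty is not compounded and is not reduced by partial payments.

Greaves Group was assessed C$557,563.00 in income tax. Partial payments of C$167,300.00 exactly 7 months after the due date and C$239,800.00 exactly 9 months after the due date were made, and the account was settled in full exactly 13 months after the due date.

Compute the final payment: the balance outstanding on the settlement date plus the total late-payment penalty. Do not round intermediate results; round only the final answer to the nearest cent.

Monthly rate = 4.8% ÷ 12 = 0.4%
Balance at month 7: C$557,563.0000 × (1 + 0.004)^7 = C$573,363.3591…
After C$167,300.00 payment: C$573,363.3591… − C$167,300.00 = C$406,063.3591…
Balance at month 9: C$406,063.3591… × (1 + 0.004)^2 = C$409,318.3630…
After C$239,800.00 payment: C$409,318.3630… − C$239,800.00 = C$169,518.3630…
Balance at month 13: C$169,518.3630… × (1 + 0.004)^4 = C$172,246.9740…
Penalty: 13 × 1.75% × C$557,563.00 = C$126,845.58…
Final settlement = outstanding balance + penalty = C$172,246.9740… + C$126,845.58… = C$299,092.56

C$299,092.56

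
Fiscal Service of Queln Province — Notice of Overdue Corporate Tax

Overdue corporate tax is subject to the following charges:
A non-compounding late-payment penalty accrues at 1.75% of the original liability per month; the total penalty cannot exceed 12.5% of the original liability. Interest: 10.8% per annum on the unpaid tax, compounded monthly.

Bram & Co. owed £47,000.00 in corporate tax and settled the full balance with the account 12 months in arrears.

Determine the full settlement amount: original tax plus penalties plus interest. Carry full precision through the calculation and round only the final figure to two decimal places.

Penalty (uncapped): 12 × 1.75% × £47,000.00 = £9,870.00; cap = 12.5% × £47,000.00 = £5,875.00 → penalty = £5,875.00
Interest (10.8%/yr ÷ 12 = 0.9%/month): £47,000.00 × ((1 + 0.009)^12 − 1) = £5,334.9547…
Total = £47,000.00 + £5,875.0000 + £5,334.9547… = £58,209.95

£58,209.95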